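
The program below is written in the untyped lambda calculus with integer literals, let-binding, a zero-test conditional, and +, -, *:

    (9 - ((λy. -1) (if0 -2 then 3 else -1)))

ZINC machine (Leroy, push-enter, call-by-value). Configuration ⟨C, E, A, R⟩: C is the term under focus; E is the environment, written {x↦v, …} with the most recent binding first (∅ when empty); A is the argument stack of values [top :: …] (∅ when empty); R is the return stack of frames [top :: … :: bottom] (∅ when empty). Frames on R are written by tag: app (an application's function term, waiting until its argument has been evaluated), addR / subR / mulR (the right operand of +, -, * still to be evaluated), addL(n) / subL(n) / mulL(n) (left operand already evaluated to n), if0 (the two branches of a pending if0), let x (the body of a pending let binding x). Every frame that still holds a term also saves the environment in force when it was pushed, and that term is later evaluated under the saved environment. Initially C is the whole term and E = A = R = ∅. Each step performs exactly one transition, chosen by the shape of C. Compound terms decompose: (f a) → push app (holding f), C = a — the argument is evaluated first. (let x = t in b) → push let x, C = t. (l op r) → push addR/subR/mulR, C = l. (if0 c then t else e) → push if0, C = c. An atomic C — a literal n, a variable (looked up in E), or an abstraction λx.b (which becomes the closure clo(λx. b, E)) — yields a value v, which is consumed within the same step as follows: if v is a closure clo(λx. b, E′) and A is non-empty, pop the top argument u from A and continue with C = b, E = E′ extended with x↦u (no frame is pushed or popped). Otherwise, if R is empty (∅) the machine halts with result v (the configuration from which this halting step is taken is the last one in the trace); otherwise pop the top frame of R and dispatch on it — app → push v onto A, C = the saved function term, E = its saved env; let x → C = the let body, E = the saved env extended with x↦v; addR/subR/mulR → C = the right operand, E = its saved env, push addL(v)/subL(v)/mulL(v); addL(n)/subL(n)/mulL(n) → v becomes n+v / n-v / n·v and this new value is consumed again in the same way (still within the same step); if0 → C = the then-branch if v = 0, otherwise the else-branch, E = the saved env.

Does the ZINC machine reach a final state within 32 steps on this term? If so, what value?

0. ⟨C=(9 - ((λy. -1) (if0 -2 then 3 else -1))); E=∅; A=∅; R=∅⟩
1. ⟨C=9; E=∅; A=∅; R=[subR]⟩
2. ⟨C=((λy. -1) (if0 -2 then 3 else -1)); E=∅; A=∅; R=[subL(9)]⟩
3. ⟨C=(if0 -2 then 3 else -1); E=∅; A=∅; R=[app :: subL(9)]⟩
4. ⟨C=-2; E=∅; A=∅; R=[if0 :: app :: subL(9)]⟩
5. ⟨C=-1; E=∅; A=∅; R=[app :: subL(9)]⟩
6. ⟨C=(λy. -1); E=∅; A=[-1]; R=[subL(9)]⟩
7. ⟨C=-1; E={y↦-1}; A=∅; R=[subL(9)]⟩
→ final value 10

Answer: 10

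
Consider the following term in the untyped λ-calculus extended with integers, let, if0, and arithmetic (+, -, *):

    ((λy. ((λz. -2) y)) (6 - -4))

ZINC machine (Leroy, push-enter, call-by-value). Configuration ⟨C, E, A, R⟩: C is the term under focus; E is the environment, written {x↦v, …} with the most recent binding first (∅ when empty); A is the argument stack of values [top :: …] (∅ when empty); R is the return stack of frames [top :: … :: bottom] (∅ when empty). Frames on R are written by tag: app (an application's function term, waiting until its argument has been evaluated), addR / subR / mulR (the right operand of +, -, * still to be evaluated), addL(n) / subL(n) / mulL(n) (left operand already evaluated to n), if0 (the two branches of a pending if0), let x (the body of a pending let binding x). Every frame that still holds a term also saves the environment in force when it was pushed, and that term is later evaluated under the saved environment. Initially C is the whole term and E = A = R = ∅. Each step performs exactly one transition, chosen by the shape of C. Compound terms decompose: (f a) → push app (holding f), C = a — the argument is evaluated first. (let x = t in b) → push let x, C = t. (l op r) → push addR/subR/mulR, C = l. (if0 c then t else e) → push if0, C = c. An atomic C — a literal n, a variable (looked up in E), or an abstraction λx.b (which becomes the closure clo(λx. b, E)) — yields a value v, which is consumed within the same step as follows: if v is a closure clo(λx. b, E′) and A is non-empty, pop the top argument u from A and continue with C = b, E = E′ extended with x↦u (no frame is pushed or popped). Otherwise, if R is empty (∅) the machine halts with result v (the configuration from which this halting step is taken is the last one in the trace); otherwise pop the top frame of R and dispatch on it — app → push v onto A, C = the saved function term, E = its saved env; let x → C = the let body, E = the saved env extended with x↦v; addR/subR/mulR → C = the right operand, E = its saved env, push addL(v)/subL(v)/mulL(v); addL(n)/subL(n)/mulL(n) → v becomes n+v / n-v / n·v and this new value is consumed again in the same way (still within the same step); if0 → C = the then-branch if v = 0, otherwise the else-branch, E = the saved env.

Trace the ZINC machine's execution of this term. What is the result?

Answer: -2

Machine steps:
[0] ⟨C=((λy. ((λz. -2) y)) (6 - -4)); E=∅; A=∅; R=∅⟩
[1] ⟨C=(6 - -4); E=∅; A=∅; R=[app]⟩
[2] ⟨C=6; E=∅; A=∅; R=[subR :: app]⟩
[3] ⟨C=-4; E=∅; A=∅; R=[subL(6) :: app]⟩
[4] ⟨C=(λy. ((λz. -2) y)); E=∅; A=[10]; R=∅⟩
[5] ⟨C=((λz. -2) y); E={y↦10}; A=∅; R=∅⟩
[6] ⟨C=y; E={y↦10}; A=∅; R=[app]⟩
[7] ⟨C=(λz. -2); E={y↦10}; A=[10]; R=∅⟩
[8] ⟨C=-2; E={z↦10, y↦10}; A=∅; R=∅⟩
→ final value -2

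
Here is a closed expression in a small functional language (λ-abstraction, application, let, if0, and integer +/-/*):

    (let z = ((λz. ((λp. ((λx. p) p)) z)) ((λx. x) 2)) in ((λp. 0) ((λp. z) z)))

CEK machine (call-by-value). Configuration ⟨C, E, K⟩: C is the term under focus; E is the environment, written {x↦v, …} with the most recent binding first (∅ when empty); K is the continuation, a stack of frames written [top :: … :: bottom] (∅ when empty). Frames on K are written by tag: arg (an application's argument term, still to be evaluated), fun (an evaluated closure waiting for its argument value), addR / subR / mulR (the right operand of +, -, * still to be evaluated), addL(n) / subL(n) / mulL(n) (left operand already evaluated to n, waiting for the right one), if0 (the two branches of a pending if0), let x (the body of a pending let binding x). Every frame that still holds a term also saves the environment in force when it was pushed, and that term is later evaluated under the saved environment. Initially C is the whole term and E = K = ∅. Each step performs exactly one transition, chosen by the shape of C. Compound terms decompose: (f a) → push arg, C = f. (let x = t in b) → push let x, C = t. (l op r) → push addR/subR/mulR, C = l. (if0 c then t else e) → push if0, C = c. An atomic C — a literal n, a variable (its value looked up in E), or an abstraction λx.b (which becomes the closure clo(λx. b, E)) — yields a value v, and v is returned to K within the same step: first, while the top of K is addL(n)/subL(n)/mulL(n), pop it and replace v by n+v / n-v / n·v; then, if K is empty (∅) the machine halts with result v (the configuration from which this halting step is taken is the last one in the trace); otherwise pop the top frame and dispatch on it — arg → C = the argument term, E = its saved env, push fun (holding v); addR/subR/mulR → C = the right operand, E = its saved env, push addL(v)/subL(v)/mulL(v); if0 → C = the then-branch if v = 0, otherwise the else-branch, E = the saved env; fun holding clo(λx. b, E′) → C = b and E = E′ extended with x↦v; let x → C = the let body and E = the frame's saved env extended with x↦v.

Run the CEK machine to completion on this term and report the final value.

Answer: 0

Machine steps:
t=0: [C=(let z = ((λz. ((λp. ((λx. p) p)) z)) ((λx. x) 2)) in ((λp. 0) ((λp. z) z))) | E=∅ | K=∅]
t=1: [C=((λz. ((λp. ((λx. p) p)) z)) ((λx. x) 2)) | E=∅ | K=[let z]]
t=2: [C=(λz. ((λp. ((λx. p) p)) z)) | E=∅ | K=[arg :: let z]]
t=3: [C=((λx. x) 2) | E=∅ | K=[fun :: let z]]
t=4: [C=(λx. x) | E=∅ | K=[arg :: fun :: let z]]
t=5: [C=2 | E=∅ | K=[fun :: fun :: let z]]
t=6: [C=x | E={x↦2} | K=[fun :: let z]]
t=7: [C=((λp. ((λx. p) p)) z) | E={z↦2} | K=[let z]]
t=8: [C=(λp. ((λx. p) p)) | E={z↦2} | K=[arg :: let z]]
t=9: [C=z | E={z↦2} | K=[fun :: let z]]
t=10: [C=((λx. p) p) | E={p↦2, z↦2} | K=[let z]]
t=11: [C=(λx. p) | E={p↦2, z↦2} | K=[arg :: let z]]
t=12: [C=p | E={p↦2, z↦2} | K=[fun :: let z]]
t=13: [C=p | E={x↦2, p↦2, z↦2} | K=[let z]]
t=14: [C=((λp. 0) ((λp. z) z)) | E={z↦2} | K=∅]
t=15: [C=(λp. 0) | E={z↦2} | K=[arg]]
t=16: [C=((λp. z) z) | E={z↦2} | K=[fun]]
t=17: [C=(λp. z) | E={z↦2} | K=[arg :: fun]]
t=18: [C=z | E={z↦2} | K=[fun :: fun]]
t=19: [C=z | E={p↦2, z↦2} | K=[fun]]
t=20: [C=0 | E={p↦2, z↦2} | K=∅]
→ final value 0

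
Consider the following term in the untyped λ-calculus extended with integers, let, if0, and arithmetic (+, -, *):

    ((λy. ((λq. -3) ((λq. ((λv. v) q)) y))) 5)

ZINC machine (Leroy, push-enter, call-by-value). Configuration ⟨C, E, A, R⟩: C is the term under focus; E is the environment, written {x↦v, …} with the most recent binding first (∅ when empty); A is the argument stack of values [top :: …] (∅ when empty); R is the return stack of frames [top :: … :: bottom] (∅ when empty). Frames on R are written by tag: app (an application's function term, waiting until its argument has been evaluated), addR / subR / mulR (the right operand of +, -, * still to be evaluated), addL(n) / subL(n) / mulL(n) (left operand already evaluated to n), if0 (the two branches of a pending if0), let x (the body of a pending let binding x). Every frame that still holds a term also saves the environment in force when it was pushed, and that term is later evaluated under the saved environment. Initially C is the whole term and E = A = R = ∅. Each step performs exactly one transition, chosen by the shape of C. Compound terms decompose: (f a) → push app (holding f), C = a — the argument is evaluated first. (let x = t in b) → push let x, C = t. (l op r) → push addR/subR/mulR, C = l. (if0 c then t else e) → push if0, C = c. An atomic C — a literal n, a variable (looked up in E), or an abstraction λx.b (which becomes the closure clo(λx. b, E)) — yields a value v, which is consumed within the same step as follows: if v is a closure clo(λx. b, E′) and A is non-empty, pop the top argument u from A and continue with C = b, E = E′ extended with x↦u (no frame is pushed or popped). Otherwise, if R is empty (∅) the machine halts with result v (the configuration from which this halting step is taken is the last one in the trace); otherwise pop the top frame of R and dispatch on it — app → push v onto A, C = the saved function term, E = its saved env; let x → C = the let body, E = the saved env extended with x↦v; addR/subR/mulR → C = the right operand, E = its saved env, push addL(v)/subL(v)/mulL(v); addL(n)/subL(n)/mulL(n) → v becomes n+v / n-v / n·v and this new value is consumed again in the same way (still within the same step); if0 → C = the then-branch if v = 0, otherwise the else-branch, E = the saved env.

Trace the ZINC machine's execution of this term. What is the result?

Answer: -3

Derivation:
0. ⟨C=((λy. ((λq. -3) ((λq. ((λv. v) q)) y))) 5); E=∅; A=∅; R=∅⟩
1. ⟨C=5; E=∅; A=∅; R=[app]⟩
2. ⟨C=(λy. ((λq. -3) ((λq. ((λv. v) q)) y))); E=∅; A=[5]; R=∅⟩
3. ⟨C=((λq. -3) ((λq. ((λv. v) q)) y)); E={y↦5}; A=∅; R=∅⟩
4. ⟨C=((λq. ((λv. v) q)) y); E={y↦5}; A=∅; R=[app]⟩
5. ⟨C=y; E={y↦5}; A=∅; R=[app :: app]⟩
6. ⟨C=(λq. ((λv. v) q)); E={y↦5}; A=[5]; R=[app]⟩
7. ⟨C=((λv. v) q); E={q↦5, y↦5}; A=∅; R=[app]⟩
8. ⟨C=q; E={q↦5, y↦5}; A=∅; R=[app :: app]⟩
9. ⟨C=(λv. v); E={q↦5, y↦5}; A=[5]; R=[app]⟩
10. ⟨C=v; E={v↦5, q↦5, y↦5}; A=∅; R=[app]⟩
11. ⟨C=(λq. -3); E={y↦5}; A=[5]; R=∅⟩
12. ⟨C=-3; E={q↦5, y↦5}; A=∅; R=∅⟩
→ final value -3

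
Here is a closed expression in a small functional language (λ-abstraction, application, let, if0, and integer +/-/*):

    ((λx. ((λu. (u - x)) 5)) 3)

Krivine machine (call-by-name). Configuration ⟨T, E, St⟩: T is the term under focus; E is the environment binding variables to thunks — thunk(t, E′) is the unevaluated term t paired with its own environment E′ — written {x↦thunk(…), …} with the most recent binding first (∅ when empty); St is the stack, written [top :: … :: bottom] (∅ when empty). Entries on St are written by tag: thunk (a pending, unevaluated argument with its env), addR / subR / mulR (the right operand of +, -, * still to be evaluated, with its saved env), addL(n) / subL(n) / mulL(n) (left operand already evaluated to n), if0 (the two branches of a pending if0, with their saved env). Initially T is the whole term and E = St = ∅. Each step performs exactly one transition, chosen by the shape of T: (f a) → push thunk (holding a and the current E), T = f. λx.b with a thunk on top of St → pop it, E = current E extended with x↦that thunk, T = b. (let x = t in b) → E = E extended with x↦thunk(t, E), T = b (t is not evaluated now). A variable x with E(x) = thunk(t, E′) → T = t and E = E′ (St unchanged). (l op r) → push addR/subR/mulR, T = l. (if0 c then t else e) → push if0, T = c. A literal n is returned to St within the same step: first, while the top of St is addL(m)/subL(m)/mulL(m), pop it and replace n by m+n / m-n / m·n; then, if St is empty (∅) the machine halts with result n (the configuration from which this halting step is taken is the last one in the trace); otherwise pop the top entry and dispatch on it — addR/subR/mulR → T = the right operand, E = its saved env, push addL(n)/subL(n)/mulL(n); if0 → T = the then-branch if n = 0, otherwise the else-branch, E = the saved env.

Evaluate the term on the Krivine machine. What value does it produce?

0. <T=((λx. ((λu. (u - x)) 5)) 3), E=∅, St=∅>
1. <T=(λx. ((λu. (u - x)) 5)), E=∅, St=[thunk]>
2. <T=((λu. (u - x)) 5), E={x↦thunk(3, ∅)}, St=∅>
3. <T=(λu. (u - x)), E={x↦thunk(3, ∅)}, St=[thunk]>
4. <T=(u - x), E={u↦thunk(5, {x↦thunk(3, ∅)}), x↦thunk(3, ∅)}, St=∅>
5. <T=u, E={u↦thunk(5, {x↦thunk(3, ∅)}), x↦thunk(3, ∅)}, St=[subR]>
6. <T=5, E={x↦thunk(3, ∅)}, St=[subR]>
7. <T=x, E={u↦thunk(5, {x↦thunk(3, ∅)}), x↦thunk(3, ∅)}, St=[subL(5)]>
8. <T=3, E=∅, St=[subL(5)]>
→ final value 2

Answer: 2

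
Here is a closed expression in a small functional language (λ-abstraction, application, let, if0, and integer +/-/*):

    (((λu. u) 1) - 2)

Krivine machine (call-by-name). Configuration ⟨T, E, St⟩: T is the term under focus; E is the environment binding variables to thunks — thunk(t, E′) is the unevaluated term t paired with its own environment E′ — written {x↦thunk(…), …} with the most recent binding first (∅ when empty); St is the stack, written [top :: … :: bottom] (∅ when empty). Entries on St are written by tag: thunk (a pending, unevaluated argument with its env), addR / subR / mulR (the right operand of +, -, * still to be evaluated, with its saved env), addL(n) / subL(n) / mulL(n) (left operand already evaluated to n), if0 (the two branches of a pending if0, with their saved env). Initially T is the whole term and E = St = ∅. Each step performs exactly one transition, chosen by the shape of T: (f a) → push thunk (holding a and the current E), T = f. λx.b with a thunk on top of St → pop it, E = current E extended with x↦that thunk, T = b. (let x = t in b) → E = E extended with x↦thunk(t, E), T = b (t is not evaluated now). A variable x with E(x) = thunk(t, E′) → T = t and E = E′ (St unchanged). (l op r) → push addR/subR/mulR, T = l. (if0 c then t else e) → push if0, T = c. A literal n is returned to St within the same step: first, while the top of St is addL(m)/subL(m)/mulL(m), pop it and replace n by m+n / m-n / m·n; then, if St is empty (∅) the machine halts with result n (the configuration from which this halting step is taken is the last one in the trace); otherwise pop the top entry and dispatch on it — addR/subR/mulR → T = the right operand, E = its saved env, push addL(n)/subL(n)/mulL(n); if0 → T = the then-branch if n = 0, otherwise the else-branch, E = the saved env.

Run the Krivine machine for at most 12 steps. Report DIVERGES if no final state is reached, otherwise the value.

Answer: -1

Machine steps:
t=0: <T=(((λu. u) 1) - 2), E=∅, St=∅>
t=1: <T=((λu. u) 1), E=∅, St=[subR]>
t=2: <T=(λu. u), E=∅, St=[thunk :: subR]>
t=3: <T=u, E={u↦thunk(1, ∅)}, St=[subR]>
t=4: <T=1, E=∅, St=[subR]>
t=5: <T=2, E=∅, St=[subL(1)]>
→ final value -1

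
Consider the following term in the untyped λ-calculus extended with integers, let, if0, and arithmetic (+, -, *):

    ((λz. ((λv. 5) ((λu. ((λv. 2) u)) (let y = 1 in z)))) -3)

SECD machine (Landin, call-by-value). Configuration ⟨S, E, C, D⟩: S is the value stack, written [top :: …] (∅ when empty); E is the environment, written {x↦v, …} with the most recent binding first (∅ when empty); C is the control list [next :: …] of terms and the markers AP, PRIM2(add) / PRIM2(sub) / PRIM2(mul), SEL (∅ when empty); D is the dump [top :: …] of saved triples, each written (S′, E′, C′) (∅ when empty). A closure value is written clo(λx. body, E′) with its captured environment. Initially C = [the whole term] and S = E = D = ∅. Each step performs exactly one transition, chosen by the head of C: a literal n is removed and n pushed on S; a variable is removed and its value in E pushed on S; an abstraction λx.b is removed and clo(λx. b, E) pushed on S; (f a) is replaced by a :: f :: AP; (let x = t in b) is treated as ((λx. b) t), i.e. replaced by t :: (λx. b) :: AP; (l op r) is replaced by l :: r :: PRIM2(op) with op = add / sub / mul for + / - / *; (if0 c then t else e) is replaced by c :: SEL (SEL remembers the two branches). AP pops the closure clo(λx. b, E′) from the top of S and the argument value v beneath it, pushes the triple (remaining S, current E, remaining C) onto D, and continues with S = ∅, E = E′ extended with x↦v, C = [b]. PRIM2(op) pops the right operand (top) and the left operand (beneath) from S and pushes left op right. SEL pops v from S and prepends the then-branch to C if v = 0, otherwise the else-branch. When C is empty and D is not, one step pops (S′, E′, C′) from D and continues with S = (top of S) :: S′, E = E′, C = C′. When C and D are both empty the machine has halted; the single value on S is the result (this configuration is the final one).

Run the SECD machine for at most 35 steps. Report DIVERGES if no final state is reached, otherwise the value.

Answer: 5

Machine steps:
[0] ⟨S=∅; E=∅; C=[((λz. ((λv. 5) ((λu. ((λv. 2) u)) (let y = 1 in z)))) -3)]; D=∅⟩
[1] ⟨S=∅; E=∅; C=[-3 :: (λz. ((λv. 5) ((λu. ((λv. 2) u)) (let y = 1 in z)))) :: AP]; D=∅⟩
[2] ⟨S=[-3]; E=∅; C=[(λz. ((λv. 5) ((λu. ((λv. 2) u)) (let y = 1 in z)))) :: AP]; D=∅⟩
[3] ⟨S=[clo(λz. ((λv. 5) ((λu. ((λv. 2) u)) (let y = 1 in z))), ∅) :: -3]; E=∅; C=[AP]; D=∅⟩
[4] ⟨S=∅; E={z↦-3}; C=[((λv. 5) ((λu. ((λv. 2) u)) (let y = 1 in z)))]; D=[(∅, ∅, ∅)]⟩
[5] ⟨S=∅; E={z↦-3}; C=[((λu. ((λv. 2) u)) (let y = 1 in z)) :: (λv. 5) :: AP]; D=[(∅, ∅, ∅)]⟩
[6] ⟨S=∅; E={z↦-3}; C=[(let y = 1 in z) :: (λu. ((λv. 2) u)) :: AP :: (λv. 5) :: AP]; D=[(∅, ∅, ∅)]⟩
[7] ⟨S=∅; E={z↦-3}; C=[1 :: (λy. z) :: AP :: (λu. ((λv. 2) u)) :: AP :: (λv. 5) :: AP]; D=[(∅, ∅, ∅)]⟩
[8] ⟨S=[1]; E={z↦-3}; C=[(λy. z) :: AP :: (λu. ((λv. 2) u)) :: AP :: (λv. 5) :: AP]; D=[(∅, ∅, ∅)]⟩
[9] ⟨S=[clo(λy. z, {z↦-3}) :: 1]; E={z↦-3}; C=[AP :: (λu. ((λv. 2) u)) :: AP :: (λv. 5) :: AP]; D=[(∅, ∅, ∅)]⟩
[10] ⟨S=∅; E={y↦1, z↦-3}; C=[z]; D=[(∅, {z↦-3}, [(λu. ((λv. 2) u)) :: AP :: (λv. 5) :: AP]) :: (∅, ∅, ∅)]⟩
[11] ⟨S=[-3]; E={y↦1, z↦-3}; C=∅; D=[(∅, {z↦-3}, [(λu. ((λv. 2) u)) :: AP :: (λv. 5) :: AP]) :: (∅, ∅, ∅)]⟩
[12] ⟨S=[-3]; E={z↦-3}; C=[(λu. ((λv. 2) u)) :: AP :: (λv. 5) :: AP]; D=[(∅, ∅, ∅)]⟩
[13] ⟨S=[clo(λu. ((λv. 2) u), {z↦-3}) :: -3]; E={z↦-3}; C=[AP :: (λv. 5) :: AP]; D=[(∅, ∅, ∅)]⟩
[14] ⟨S=∅; E={u↦-3, z↦-3}; C=[((λv. 2) u)]; D=[(∅, {z↦-3}, [(λv. 5) :: AP]) :: (∅, ∅, ∅)]⟩
[15] ⟨S=∅; E={u↦-3, z↦-3}; C=[u :: (λv. 2) :: AP]; D=[(∅, {z↦-3}, [(λv. 5) :: AP]) :: (∅, ∅, ∅)]⟩
[16] ⟨S=[-3]; E={u↦-3, z↦-3}; C=[(λv. 2) :: AP]; D=[(∅, {z↦-3}, [(λv. 5) :: AP]) :: (∅, ∅, ∅)]⟩
[17] ⟨S=[clo(λv. 2, {u↦-3, z↦-3}) :: -3]; E={u↦-3, z↦-3}; C=[AP]; D=[(∅, {z↦-3}, [(λv. 5) :: AP]) :: (∅, ∅, ∅)]⟩
[18] ⟨S=∅; E={v↦-3, u↦-3, z↦-3}; C=[2]; D=[(∅, {u↦-3, z↦-3}, ∅) :: (∅, {z↦-3}, [(λv. 5) :: AP]) :: (∅, ∅, ∅)]⟩
[19] ⟨S=[2]; E={v↦-3, u↦-3, z↦-3}; C=∅; D=[(∅, {u↦-3, z↦-3}, ∅) :: (∅, {z↦-3}, [(λv. 5) :: AP]) :: (∅, ∅, ∅)]⟩
[20] ⟨S=[2]; E={u↦-3, z↦-3}; C=∅; D=[(∅, {z↦-3}, [(λv. 5) :: AP]) :: (∅, ∅, ∅)]⟩
[21] ⟨S=[2]; E={z↦-3}; C=[(λv. 5) :: AP]; D=[(∅, ∅, ∅)]⟩
[22] ⟨S=[clo(λv. 5, {z↦-3}) :: 2]; E={z↦-3}; C=[AP]; D=[(∅, ∅, ∅)]⟩
[23] ⟨S=∅; E={v↦2, z↦-3}; C=[5]; D=[(∅, {z↦-3}, ∅) :: (∅, ∅, ∅)]⟩
[24] ⟨S=[5]; E={v↦2, z↦-3}; C=∅; D=[(∅, {z↦-3}, ∅) :: (∅, ∅, ∅)]⟩
[25] ⟨S=[5]; E={z↦-3}; C=∅; D=[(∅, ∅, ∅)]⟩
[26] ⟨S=[5]; E=∅; C=∅; D=∅⟩
→ final value 5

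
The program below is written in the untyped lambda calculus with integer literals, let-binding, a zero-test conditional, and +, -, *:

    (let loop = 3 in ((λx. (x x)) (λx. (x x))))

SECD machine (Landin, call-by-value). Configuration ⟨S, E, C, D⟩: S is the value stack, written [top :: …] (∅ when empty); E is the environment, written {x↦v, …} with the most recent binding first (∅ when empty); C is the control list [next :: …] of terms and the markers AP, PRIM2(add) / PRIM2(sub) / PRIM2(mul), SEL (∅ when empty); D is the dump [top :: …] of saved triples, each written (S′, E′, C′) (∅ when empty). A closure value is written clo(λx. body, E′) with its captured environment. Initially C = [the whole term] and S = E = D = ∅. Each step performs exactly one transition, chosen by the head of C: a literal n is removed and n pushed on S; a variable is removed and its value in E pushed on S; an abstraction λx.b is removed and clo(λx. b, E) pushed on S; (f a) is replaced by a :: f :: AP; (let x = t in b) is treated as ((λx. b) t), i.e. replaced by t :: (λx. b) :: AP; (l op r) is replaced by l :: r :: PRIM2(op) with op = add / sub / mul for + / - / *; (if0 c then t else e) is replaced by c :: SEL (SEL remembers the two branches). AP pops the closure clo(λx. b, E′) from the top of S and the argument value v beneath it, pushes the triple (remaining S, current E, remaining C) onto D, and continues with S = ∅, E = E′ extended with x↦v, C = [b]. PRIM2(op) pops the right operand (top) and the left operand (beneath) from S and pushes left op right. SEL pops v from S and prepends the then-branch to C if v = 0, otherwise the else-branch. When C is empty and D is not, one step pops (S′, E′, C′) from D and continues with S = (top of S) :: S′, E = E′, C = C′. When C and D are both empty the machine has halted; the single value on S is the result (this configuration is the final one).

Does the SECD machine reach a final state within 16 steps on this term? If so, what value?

[0] ⟨S=∅; E=∅; C=[(let loop = 3 in ((λx. (x x)) (λx. (x x))))]; D=∅⟩
[1] ⟨S=∅; E=∅; C=[3 :: (λloop. ((λx. (x x)) (λx. (x x)))) :: AP]; D=∅⟩
[2] ⟨S=[3]; E=∅; C=[(λloop. ((λx. (x x)) (λx. (x x)))) :: AP]; D=∅⟩
[3] ⟨S=[clo(λloop. ((λx. (x x)) (λx. (x x))), ∅) :: 3]; E=∅; C=[AP]; D=∅⟩
[4] ⟨S=∅; E={loop↦3}; C=[((λx. (x x)) (λx. (x x)))]; D=[(∅, ∅, ∅)]⟩
[5] ⟨S=∅; E={loop↦3}; C=[(λx. (x x)) :: (λx. (x x)) :: AP]; D=[(∅, ∅, ∅)]⟩
[6] ⟨S=[clo(λx. (x x), {loop↦3})]; E={loop↦3}; C=[(λx. (x x)) :: AP]; D=[(∅, ∅, ∅)]⟩
[7] ⟨S=[clo(λx. (x x), {loop↦3}) :: clo(λx. (x x), {loop↦3})]; E={loop↦3}; C=[AP]; D=[(∅, ∅, ∅)]⟩
[8] ⟨S=∅; E={x↦clo(λx. (x x), {loop↦3}), loop↦3}; C=[(x x)]; D=[(∅, {loop↦3}, ∅) :: (∅, ∅, ∅)]⟩
[9] ⟨S=∅; E={x↦clo(λx. (x x), {loop↦3}), loop↦3}; C=[x :: x :: AP]; D=[(∅, {loop↦3}, ∅) :: (∅, ∅, ∅)]⟩
[10] ⟨S=[clo(λx. (x x), {loop↦3})]; E={x↦clo(λx. (x x), {loop↦3}), loop↦3}; C=[x :: AP]; D=[(∅, {loop↦3}, ∅) :: (∅, ∅, ∅)]⟩
[11] ⟨S=[clo(λx. (x x), {loop↦3}) :: clo(λx. (x x), {loop↦3})]; E={x↦clo(λx. (x x), {loop↦3}), loop↦3}; C=[AP]; D=[(∅, {loop↦3}, ∅) :: (∅, ∅, ∅)]⟩
[12] ⟨S=∅; E={x↦clo(λx. (x x), {loop↦3}), loop↦3}; C=[(x x)]; D=[(∅, {x↦clo(λx. (x x), {loop↦3}), loop↦3}, ∅) :: (∅, {loop↦3}, ∅) :: (∅, ∅, ∅)]⟩
[13] ⟨S=∅; E={x↦clo(λx. (x x), {loop↦3}), loop↦3}; C=[x :: x :: AP]; D=[(∅, {x↦clo(λx. (x x), {loop↦3}), loop↦3}, ∅) :: (∅, {loop↦3}, ∅) :: (∅, ∅, ∅)]⟩
[14] ⟨S=[clo(λx. (x x), {loop↦3})]; E={x↦clo(λx. (x x), {loop↦3}), loop↦3}; C=[x :: AP]; D=[(∅, {x↦clo(λx. (x x), {loop↦3}), loop↦3}, ∅) :: (∅, {loop↦3}, ∅) :: (∅, ∅, ∅)]⟩
[15] ⟨S=[clo(λx. (x x), {loop↦3}) :: clo(λx. (x x), {loop↦3})]; E={x↦clo(λx. (x x), {loop↦3}), loop↦3}; C=[AP]; D=[(∅, {x↦clo(λx. (x x), {loop↦3}), loop↦3}, ∅) :: (∅, {loop↦3}, ∅) :: (∅, ∅, ∅)]⟩
[16] ⟨S=∅; E={x↦clo(λx. (x x), {loop↦3}), loop↦3}; C=[(x x)]; D=[(∅, {x↦clo(λx. (x x), {loop↦3}), loop↦3}, ∅) :: (∅, {x↦clo(λx. (x x), {loop↦3}), loop↦3}, ∅) :: (∅, {loop↦3}, ∅) :: (∅, ∅, ∅)]⟩
→ 16 transitions taken and the configuration is still not final: no result within 16 steps

Answer: DIVERGES (no final state within 16 steps)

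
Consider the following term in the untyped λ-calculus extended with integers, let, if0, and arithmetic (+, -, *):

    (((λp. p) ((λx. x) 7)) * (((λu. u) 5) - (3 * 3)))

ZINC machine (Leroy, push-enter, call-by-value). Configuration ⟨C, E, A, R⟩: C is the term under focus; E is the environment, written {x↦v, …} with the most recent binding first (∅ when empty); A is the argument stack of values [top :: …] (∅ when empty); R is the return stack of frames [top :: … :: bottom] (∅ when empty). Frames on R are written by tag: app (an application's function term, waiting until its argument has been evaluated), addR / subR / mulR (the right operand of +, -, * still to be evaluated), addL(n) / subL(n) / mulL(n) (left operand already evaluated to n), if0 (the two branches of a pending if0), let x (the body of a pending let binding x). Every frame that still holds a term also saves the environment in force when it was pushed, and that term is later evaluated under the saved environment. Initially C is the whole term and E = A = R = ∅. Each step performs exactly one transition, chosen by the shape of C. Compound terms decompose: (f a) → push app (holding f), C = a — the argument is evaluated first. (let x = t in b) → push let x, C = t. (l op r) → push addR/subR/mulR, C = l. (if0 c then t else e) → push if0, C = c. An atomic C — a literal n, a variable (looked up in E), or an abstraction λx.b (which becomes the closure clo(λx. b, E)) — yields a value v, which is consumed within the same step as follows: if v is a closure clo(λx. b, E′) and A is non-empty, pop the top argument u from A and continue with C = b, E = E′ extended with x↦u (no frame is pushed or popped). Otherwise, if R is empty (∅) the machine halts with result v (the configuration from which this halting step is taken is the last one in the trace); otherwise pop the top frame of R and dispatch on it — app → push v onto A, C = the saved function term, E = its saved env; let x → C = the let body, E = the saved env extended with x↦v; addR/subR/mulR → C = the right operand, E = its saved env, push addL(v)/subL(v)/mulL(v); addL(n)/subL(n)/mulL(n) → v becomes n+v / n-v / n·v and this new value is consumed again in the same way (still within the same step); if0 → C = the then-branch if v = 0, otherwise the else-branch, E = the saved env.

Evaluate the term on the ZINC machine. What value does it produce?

Answer: -28

Derivation:
0. ⟨C=(((λp. p) ((λx. x) 7)) * (((λu. u) 5) - (3 * 3))); E=∅; A=∅; R=∅⟩
1. ⟨C=((λp. p) ((λx. x) 7)); E=∅; A=∅; R=[mulR]⟩
2. ⟨C=((λx. x) 7); E=∅; A=∅; R=[app :: mulR]⟩
3. ⟨C=7; E=∅; A=∅; R=[app :: app :: mulR]⟩
4. ⟨C=(λx. x); E=∅; A=[7]; R=[app :: mulR]⟩
5. ⟨C=x; E={x↦7}; A=∅; R=[app :: mulR]⟩
6. ⟨C=(λp. p); E=∅; A=[7]; R=[mulR]⟩
7. ⟨C=p; E={p↦7}; A=∅; R=[mulR]⟩
8. ⟨C=(((λu. u) 5) - (3 * 3)); E=∅; A=∅; R=[mulL(7)]⟩
9. ⟨C=((λu. u) 5); E=∅; A=∅; R=[subR :: mulL(7)]⟩
10. ⟨C=5; E=∅; A=∅; R=[app :: subR :: mulL(7)]⟩
11. ⟨C=(λu. u); E=∅; A=[5]; R=[subR :: mulL(7)]⟩
12. ⟨C=u; E={u↦5}; A=∅; R=[subR :: mulL(7)]⟩
13. ⟨C=(3 * 3); E=∅; A=∅; R=[subL(5) :: mulL(7)]⟩
14. ⟨C=3; E=∅; A=∅; R=[mulR :: subL(5) :: mulL(7)]⟩
15. ⟨C=3; E=∅; A=∅; R=[mulL(3) :: subL(5) :: mulL(7)]⟩
→ final value -28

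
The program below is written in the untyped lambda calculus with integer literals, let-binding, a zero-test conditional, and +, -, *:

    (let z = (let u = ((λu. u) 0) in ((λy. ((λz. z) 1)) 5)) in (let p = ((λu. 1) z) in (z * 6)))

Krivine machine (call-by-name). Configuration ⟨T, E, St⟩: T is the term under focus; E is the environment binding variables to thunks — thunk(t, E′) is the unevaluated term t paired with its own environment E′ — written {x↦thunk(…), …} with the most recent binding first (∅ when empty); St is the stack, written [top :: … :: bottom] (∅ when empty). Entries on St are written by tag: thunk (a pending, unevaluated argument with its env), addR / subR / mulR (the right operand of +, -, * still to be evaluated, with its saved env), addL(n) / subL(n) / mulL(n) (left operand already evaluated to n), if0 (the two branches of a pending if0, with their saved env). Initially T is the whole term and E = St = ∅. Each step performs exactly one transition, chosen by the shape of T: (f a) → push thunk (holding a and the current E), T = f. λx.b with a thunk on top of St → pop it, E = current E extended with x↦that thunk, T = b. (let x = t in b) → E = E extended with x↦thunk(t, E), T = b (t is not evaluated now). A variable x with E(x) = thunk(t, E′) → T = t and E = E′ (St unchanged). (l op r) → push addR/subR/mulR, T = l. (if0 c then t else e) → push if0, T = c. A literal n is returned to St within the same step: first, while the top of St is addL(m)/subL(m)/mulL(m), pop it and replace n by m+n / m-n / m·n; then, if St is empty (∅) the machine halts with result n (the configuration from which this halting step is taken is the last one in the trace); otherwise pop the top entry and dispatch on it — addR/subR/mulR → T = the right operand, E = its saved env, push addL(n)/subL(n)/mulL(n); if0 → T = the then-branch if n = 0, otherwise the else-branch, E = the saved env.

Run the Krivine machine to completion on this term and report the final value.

Answer: 6

Derivation:
[0] ⟨T=(let z = (let u = ((λu. u) 0) in ((λy. ((λz. z) 1)) 5)) in (let p = ((λu. 1) z) in (z * 6))); E=∅; St=∅⟩
[1] ⟨T=(let p = ((λu. 1) z) in (z * 6)); E={z↦thunk((let u = ((λu. u) 0) in ((λy. ((λz. z) 1)) 5)), ∅)}; St=∅⟩
[2] ⟨T=(z * 6); E={p↦thunk(((λu. 1) z), {z↦thunk((let u = ((λu. u) 0) in ((λy. ((λz. z) 1)) 5)), ∅)}), z↦thunk((let u = ((λu. u) 0) in ((λy. ((λz. z) 1)) 5)), ∅)}; St=∅⟩
[3] ⟨T=z; E={p↦thunk(((λu. 1) z), {z↦thunk((let u = ((λu. u) 0) in ((λy. ((λz. z) 1)) 5)), ∅)}), z↦thunk((let u = ((λu. u) 0) in ((λy. ((λz. z) 1)) 5)), ∅)}; St=[mulR]⟩
[4] ⟨T=(let u = ((λu. u) 0) in ((λy. ((λz. z) 1)) 5)); E=∅; St=[mulR]⟩
[5] ⟨T=((λy. ((λz. z) 1)) 5); E={u↦thunk(((λu. u) 0), ∅)}; St=[mulR]⟩
[6] ⟨T=(λy. ((λz. z) 1)); E={u↦thunk(((λu. u) 0), ∅)}; St=[thunk :: mulR]⟩
[7] ⟨T=((λz. z) 1); E={y↦thunk(5, {u↦thunk(((λu. u) 0), ∅)}), u↦thunk(((λu. u) 0), ∅)}; St=[mulR]⟩
[8] ⟨T=(λz. z); E={y↦thunk(5, {u↦thunk(((λu. u) 0), ∅)}), u↦thunk(((λu. u) 0), ∅)}; St=[thunk :: mulR]⟩
[9] ⟨T=z; E={z↦thunk(1, {y↦thunk(5, {u↦thunk(((λu. u) 0), ∅)}), u↦thunk(((λu. u) 0), ∅)}), y↦thunk(5, {u↦thunk(((λu. u) 0), ∅)}), u↦thunk(((λu. u) 0), ∅)}; St=[mulR]⟩
[10] ⟨T=1; E={y↦thunk(5, {u↦thunk(((λu. u) 0), ∅)}), u↦thunk(((λu. u) 0), ∅)}; St=[mulR]⟩
[11] ⟨T=6; E={p↦thunk(((λu. 1) z), {z↦thunk((let u = ((λu. u) 0) in ((λy. ((λz. z) 1)) 5)), ∅)}), z↦thunk((let u = ((λu. u) 0) in ((λy. ((λz. z) 1)) 5)), ∅)}; St=[mulL(1)]⟩
→ final value 6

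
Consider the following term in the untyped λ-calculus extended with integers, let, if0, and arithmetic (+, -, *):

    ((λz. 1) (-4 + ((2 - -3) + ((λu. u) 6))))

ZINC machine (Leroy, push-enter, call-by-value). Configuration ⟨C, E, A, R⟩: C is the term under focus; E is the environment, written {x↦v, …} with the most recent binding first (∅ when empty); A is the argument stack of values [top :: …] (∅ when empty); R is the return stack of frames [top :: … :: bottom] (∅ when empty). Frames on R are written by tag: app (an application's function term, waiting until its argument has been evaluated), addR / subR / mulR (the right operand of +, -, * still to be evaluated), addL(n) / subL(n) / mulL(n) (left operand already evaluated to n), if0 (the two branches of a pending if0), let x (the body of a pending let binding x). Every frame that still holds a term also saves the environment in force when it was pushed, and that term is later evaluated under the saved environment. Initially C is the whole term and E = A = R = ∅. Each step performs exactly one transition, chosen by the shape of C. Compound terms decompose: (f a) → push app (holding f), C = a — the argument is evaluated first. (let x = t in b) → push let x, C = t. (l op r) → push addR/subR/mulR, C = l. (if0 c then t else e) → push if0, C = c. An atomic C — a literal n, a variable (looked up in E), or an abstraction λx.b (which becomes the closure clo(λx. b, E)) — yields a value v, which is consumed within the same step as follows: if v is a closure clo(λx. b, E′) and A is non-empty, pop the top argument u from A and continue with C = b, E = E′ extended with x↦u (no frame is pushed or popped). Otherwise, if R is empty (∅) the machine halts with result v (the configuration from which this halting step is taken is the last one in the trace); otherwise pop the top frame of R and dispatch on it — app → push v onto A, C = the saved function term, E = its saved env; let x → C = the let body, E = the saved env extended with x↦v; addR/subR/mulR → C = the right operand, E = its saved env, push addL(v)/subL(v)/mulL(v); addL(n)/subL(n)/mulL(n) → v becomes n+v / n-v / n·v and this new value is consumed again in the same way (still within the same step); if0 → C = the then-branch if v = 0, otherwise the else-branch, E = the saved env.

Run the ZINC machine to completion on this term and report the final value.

Answer: 1

Execution trace:
step 0: [C=((λz. 1) (-4 + ((2 - -3) + ((λu. u) 6)))) | E=∅ | A=∅ | R=∅]
step 1: [C=(-4 + ((2 - -3) + ((λu. u) 6))) | E=∅ | A=∅ | R=[app]]
step 2: [C=-4 | E=∅ | A=∅ | R=[addR :: app]]
step 3: [C=((2 - -3) + ((λu. u) 6)) | E=∅ | A=∅ | R=[addL(-4) :: app]]
step 4: [C=(2 - -3) | E=∅ | A=∅ | R=[addR :: addL(-4) :: app]]
step 5: [C=2 | E=∅ | A=∅ | R=[subR :: addR :: addL(-4) :: app]]
step 6: [C=-3 | E=∅ | A=∅ | R=[subL(2) :: addR :: addL(-4) :: app]]
step 7: [C=((λu. u) 6) | E=∅ | A=∅ | R=[addL(5) :: addL(-4) :: app]]
step 8: [C=6 | E=∅ | A=∅ | R=[app :: addL(5) :: addL(-4) :: app]]
step 9: [C=(λu. u) | E=∅ | A=[6] | R=[addL(5) :: addL(-4) :: app]]
step 10: [C=u | E={u↦6} | A=∅ | R=[addL(5) :: addL(-4) :: app]]
step 11: [C=(λz. 1) | E=∅ | A=[7] | R=∅]
step 12: [C=1 | E={z↦7} | A=∅ | R=∅]
→ final value 1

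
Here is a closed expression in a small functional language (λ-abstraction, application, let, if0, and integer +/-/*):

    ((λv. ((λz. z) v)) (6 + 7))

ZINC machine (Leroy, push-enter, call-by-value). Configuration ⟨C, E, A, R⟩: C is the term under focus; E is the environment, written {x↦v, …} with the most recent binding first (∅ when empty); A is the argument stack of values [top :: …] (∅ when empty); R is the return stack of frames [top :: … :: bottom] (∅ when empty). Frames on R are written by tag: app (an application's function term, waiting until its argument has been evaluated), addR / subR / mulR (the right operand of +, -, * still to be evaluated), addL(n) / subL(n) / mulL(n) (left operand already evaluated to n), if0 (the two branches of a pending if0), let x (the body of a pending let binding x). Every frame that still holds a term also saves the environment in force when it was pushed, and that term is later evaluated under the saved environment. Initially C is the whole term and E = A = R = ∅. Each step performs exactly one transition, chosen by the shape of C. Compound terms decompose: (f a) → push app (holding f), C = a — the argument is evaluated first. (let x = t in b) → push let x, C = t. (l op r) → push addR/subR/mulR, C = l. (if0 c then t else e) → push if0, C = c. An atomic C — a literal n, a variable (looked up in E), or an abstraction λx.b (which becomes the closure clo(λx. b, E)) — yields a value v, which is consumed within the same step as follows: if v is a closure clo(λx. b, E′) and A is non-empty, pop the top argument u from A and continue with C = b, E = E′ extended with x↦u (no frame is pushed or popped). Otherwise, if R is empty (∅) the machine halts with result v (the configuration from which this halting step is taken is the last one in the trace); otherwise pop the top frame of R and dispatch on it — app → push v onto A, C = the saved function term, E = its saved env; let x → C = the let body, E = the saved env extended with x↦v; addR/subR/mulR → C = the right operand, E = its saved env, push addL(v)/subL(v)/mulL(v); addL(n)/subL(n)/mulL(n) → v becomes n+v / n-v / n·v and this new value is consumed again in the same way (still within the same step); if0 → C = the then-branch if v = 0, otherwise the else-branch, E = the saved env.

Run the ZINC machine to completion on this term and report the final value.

Answer: 13

Execution trace:
0. <C=((λv. ((λz. z) v)) (6 + 7)), E=∅, A=∅, R=∅>
1. <C=(6 + 7), E=∅, A=∅, R=[app]>
2. <C=6, E=∅, A=∅, R=[addR :: app]>
3. <C=7, E=∅, A=∅, R=[addL(6) :: app]>
4. <C=(λv. ((λz. z) v)), E=∅, A=[13], R=∅>
5. <C=((λz. z) v), E={v↦13}, A=∅, R=∅>
6. <C=v, E={v↦13}, A=∅, R=[app]>
7. <C=(λz. z), E={v↦13}, A=[13], R=∅>
8. <C=z, E={z↦13, v↦13}, A=∅, R=∅>
→ final value 13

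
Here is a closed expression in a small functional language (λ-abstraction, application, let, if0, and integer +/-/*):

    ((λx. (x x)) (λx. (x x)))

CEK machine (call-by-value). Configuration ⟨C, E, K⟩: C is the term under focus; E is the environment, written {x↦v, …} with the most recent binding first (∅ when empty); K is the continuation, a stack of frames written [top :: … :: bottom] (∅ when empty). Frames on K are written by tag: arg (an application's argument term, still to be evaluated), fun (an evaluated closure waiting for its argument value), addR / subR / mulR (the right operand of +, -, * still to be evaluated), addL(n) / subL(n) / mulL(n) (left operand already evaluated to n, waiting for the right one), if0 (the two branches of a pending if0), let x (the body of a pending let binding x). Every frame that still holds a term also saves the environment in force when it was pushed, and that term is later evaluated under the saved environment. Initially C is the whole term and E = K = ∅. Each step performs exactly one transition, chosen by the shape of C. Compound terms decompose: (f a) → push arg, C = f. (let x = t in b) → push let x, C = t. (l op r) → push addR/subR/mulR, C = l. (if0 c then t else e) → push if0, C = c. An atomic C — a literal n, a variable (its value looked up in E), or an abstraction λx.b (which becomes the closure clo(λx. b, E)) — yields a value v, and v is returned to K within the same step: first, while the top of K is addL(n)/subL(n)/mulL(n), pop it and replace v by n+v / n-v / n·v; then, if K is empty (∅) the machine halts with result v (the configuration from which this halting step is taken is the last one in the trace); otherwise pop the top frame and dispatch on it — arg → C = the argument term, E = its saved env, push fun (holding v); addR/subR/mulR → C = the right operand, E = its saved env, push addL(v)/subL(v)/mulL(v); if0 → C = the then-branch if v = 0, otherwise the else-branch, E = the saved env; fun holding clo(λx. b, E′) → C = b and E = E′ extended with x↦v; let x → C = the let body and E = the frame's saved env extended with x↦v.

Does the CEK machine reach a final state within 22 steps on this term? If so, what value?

Answer: DIVERGES (no final state within 22 steps)

Machine steps:
t=0: <C=((λx. (x x)) (λx. (x x))), E=∅, K=∅>
t=1: <C=(λx. (x x)), E=∅, K=[arg]>
t=2: <C=(λx. (x x)), E=∅, K=[fun]>
t=3: <C=(x x), E={x↦clo(λx. (x x), ∅)}, K=∅>
t=4: <C=x, E={x↦clo(λx. (x x), ∅)}, K=[arg]>
t=5: <C=x, E={x↦clo(λx. (x x), ∅)}, K=[fun]>
… configuration repeats with period 3 (steps 3–5 recur indefinitely) …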